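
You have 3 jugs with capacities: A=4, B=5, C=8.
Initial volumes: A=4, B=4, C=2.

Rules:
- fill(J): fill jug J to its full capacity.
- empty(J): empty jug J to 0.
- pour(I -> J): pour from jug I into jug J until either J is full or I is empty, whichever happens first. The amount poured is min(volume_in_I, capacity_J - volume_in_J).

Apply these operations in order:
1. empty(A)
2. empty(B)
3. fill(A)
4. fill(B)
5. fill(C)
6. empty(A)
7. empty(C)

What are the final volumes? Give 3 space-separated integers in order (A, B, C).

Answer: 0 5 0

Derivation:
Step 1: empty(A) -> (A=0 B=4 C=2)
Step 2: empty(B) -> (A=0 B=0 C=2)
Step 3: fill(A) -> (A=4 B=0 C=2)
Step 4: fill(B) -> (A=4 B=5 C=2)
Step 5: fill(C) -> (A=4 B=5 C=8)
Step 6: empty(A) -> (A=0 B=5 C=8)
Step 7: empty(C) -> (A=0 B=5 C=0)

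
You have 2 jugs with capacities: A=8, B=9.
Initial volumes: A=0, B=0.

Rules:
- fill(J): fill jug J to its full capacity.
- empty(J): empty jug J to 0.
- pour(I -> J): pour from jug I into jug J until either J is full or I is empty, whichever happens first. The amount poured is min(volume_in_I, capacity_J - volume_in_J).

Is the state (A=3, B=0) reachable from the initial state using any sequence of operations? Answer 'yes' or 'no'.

Answer: yes

Derivation:
BFS from (A=0, B=0):
  1. fill(B) -> (A=0 B=9)
  2. pour(B -> A) -> (A=8 B=1)
  3. empty(A) -> (A=0 B=1)
  4. pour(B -> A) -> (A=1 B=0)
  5. fill(B) -> (A=1 B=9)
  6. pour(B -> A) -> (A=8 B=2)
  7. empty(A) -> (A=0 B=2)
  8. pour(B -> A) -> (A=2 B=0)
  9. fill(B) -> (A=2 B=9)
  10. pour(B -> A) -> (A=8 B=3)
  11. empty(A) -> (A=0 B=3)
  12. pour(B -> A) -> (A=3 B=0)
Target reached → yes.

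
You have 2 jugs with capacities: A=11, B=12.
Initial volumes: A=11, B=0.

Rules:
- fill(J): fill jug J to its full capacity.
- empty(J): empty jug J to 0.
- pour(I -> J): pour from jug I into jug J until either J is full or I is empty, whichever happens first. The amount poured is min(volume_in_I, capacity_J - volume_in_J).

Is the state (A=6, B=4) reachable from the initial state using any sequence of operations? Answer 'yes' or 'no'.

Answer: no

Derivation:
BFS explored all 46 reachable states.
Reachable set includes: (0,0), (0,1), (0,2), (0,3), (0,4), (0,5), (0,6), (0,7), (0,8), (0,9), (0,10), (0,11) ...
Target (A=6, B=4) not in reachable set → no.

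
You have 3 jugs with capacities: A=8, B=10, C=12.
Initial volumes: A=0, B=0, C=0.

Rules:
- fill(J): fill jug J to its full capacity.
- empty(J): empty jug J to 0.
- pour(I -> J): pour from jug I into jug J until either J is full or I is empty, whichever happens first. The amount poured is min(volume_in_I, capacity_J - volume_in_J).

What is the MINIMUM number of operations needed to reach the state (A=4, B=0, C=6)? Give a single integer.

BFS from (A=0, B=0, C=0). One shortest path:
  1. fill(A) -> (A=8 B=0 C=0)
  2. fill(B) -> (A=8 B=10 C=0)
  3. pour(A -> C) -> (A=0 B=10 C=8)
  4. pour(B -> C) -> (A=0 B=6 C=12)
  5. pour(C -> A) -> (A=8 B=6 C=4)
  6. empty(A) -> (A=0 B=6 C=4)
  7. pour(C -> A) -> (A=4 B=6 C=0)
  8. pour(B -> C) -> (A=4 B=0 C=6)
Reached target in 8 moves.

Answer: 8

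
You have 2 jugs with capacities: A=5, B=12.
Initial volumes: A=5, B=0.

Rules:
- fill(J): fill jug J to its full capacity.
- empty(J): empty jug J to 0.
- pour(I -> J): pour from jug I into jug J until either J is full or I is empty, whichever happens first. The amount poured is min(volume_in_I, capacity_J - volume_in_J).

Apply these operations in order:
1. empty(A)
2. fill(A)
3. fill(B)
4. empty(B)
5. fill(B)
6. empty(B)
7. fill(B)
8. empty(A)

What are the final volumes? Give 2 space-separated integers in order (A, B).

Step 1: empty(A) -> (A=0 B=0)
Step 2: fill(A) -> (A=5 B=0)
Step 3: fill(B) -> (A=5 B=12)
Step 4: empty(B) -> (A=5 B=0)
Step 5: fill(B) -> (A=5 B=12)
Step 6: empty(B) -> (A=5 B=0)
Step 7: fill(B) -> (A=5 B=12)
Step 8: empty(A) -> (A=0 B=12)

Answer: 0 12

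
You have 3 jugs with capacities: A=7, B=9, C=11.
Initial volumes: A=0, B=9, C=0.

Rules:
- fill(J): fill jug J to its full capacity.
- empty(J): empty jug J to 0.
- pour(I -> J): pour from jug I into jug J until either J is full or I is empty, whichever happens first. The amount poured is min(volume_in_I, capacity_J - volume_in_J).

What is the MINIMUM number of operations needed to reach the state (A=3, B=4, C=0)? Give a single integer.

Answer: 7

Derivation:
BFS from (A=0, B=9, C=0). One shortest path:
  1. fill(A) -> (A=7 B=9 C=0)
  2. pour(A -> C) -> (A=0 B=9 C=7)
  3. pour(B -> A) -> (A=7 B=2 C=7)
  4. pour(A -> C) -> (A=3 B=2 C=11)
  5. pour(C -> B) -> (A=3 B=9 C=4)
  6. empty(B) -> (A=3 B=0 C=4)
  7. pour(C -> B) -> (A=3 B=4 C=0)
Reached target in 7 moves.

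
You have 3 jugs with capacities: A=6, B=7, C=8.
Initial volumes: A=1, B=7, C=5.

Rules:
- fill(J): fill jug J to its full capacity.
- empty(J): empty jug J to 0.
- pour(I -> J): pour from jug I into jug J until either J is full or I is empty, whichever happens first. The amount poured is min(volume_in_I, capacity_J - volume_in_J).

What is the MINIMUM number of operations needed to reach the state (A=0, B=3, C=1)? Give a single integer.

BFS from (A=1, B=7, C=5). One shortest path:
  1. fill(A) -> (A=6 B=7 C=5)
  2. empty(B) -> (A=6 B=0 C=5)
  3. pour(A -> C) -> (A=3 B=0 C=8)
  4. pour(C -> B) -> (A=3 B=7 C=1)
  5. empty(B) -> (A=3 B=0 C=1)
  6. pour(A -> B) -> (A=0 B=3 C=1)
Reached target in 6 moves.

Answer: 6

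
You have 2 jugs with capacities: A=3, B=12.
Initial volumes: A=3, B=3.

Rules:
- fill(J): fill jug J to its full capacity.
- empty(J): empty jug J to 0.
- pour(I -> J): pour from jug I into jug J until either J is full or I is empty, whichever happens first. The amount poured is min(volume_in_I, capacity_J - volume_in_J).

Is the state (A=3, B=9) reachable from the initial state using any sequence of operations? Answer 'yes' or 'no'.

Answer: yes

Derivation:
BFS from (A=3, B=3):
  1. empty(A) -> (A=0 B=3)
  2. fill(B) -> (A=0 B=12)
  3. pour(B -> A) -> (A=3 B=9)
Target reached → yes.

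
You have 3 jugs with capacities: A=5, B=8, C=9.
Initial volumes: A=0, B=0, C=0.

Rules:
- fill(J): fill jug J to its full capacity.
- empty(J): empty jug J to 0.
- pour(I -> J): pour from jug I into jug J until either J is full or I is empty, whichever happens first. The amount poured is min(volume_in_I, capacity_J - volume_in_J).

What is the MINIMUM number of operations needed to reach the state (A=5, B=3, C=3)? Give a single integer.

BFS from (A=0, B=0, C=0). One shortest path:
  1. fill(B) -> (A=0 B=8 C=0)
  2. pour(B -> A) -> (A=5 B=3 C=0)
  3. empty(A) -> (A=0 B=3 C=0)
  4. pour(B -> C) -> (A=0 B=0 C=3)
  5. fill(B) -> (A=0 B=8 C=3)
  6. pour(B -> A) -> (A=5 B=3 C=3)
Reached target in 6 moves.

Answer: 6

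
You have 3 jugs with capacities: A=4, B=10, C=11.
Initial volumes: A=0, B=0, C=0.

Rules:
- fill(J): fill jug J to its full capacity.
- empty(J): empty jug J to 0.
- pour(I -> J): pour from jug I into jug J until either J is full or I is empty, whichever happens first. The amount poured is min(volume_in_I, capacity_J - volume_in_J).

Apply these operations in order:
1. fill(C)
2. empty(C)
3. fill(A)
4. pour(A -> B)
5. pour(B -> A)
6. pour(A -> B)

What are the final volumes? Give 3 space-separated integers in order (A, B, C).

Answer: 0 4 0

Derivation:
Step 1: fill(C) -> (A=0 B=0 C=11)
Step 2: empty(C) -> (A=0 B=0 C=0)
Step 3: fill(A) -> (A=4 B=0 C=0)
Step 4: pour(A -> B) -> (A=0 B=4 C=0)
Step 5: pour(B -> A) -> (A=4 B=0 C=0)
Step 6: pour(A -> B) -> (A=0 B=4 C=0)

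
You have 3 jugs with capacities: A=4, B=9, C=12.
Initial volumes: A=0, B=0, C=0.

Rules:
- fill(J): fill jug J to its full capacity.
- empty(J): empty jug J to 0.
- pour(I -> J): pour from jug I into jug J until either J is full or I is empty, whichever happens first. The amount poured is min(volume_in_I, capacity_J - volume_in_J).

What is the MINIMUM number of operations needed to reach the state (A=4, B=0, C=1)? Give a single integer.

BFS from (A=0, B=0, C=0). One shortest path:
  1. fill(B) -> (A=0 B=9 C=0)
  2. pour(B -> A) -> (A=4 B=5 C=0)
  3. empty(A) -> (A=0 B=5 C=0)
  4. pour(B -> A) -> (A=4 B=1 C=0)
  5. pour(B -> C) -> (A=4 B=0 C=1)
Reached target in 5 moves.

Answer: 5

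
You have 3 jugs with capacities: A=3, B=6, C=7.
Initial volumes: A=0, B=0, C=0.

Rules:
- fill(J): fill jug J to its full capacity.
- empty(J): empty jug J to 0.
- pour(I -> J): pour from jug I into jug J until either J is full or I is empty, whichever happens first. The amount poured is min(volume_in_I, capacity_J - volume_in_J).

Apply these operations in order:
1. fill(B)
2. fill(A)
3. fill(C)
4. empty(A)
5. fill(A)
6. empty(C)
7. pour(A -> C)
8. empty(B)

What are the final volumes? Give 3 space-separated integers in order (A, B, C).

Step 1: fill(B) -> (A=0 B=6 C=0)
Step 2: fill(A) -> (A=3 B=6 C=0)
Step 3: fill(C) -> (A=3 B=6 C=7)
Step 4: empty(A) -> (A=0 B=6 C=7)
Step 5: fill(A) -> (A=3 B=6 C=7)
Step 6: empty(C) -> (A=3 B=6 C=0)
Step 7: pour(A -> C) -> (A=0 B=6 C=3)
Step 8: empty(B) -> (A=0 B=0 C=3)

Answer: 0 0 3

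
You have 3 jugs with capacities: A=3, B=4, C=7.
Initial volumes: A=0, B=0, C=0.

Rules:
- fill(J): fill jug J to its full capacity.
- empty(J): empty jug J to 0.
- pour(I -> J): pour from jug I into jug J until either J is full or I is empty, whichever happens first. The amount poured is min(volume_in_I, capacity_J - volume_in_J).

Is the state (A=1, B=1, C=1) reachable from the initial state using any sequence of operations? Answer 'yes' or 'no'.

BFS explored all 124 reachable states.
Reachable set includes: (0,0,0), (0,0,1), (0,0,2), (0,0,3), (0,0,4), (0,0,5), (0,0,6), (0,0,7), (0,1,0), (0,1,1), (0,1,2), (0,1,3) ...
Target (A=1, B=1, C=1) not in reachable set → no.

Answer: no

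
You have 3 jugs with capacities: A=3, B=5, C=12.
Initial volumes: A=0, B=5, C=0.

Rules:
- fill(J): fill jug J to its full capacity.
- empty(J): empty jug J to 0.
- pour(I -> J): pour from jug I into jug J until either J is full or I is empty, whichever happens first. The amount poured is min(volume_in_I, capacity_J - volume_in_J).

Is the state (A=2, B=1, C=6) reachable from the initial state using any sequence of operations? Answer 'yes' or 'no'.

Answer: no

Derivation:
BFS explored all 224 reachable states.
Reachable set includes: (0,0,0), (0,0,1), (0,0,2), (0,0,3), (0,0,4), (0,0,5), (0,0,6), (0,0,7), (0,0,8), (0,0,9), (0,0,10), (0,0,11) ...
Target (A=2, B=1, C=6) not in reachable set → no.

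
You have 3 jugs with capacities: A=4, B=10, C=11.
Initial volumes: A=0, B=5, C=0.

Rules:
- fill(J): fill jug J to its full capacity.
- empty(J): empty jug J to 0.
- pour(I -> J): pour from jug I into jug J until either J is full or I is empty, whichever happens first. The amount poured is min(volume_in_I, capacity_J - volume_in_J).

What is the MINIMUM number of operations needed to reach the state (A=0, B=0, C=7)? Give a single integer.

BFS from (A=0, B=5, C=0). One shortest path:
  1. empty(B) -> (A=0 B=0 C=0)
  2. fill(C) -> (A=0 B=0 C=11)
  3. pour(C -> A) -> (A=4 B=0 C=7)
  4. empty(A) -> (A=0 B=0 C=7)
Reached target in 4 moves.

Answer: 4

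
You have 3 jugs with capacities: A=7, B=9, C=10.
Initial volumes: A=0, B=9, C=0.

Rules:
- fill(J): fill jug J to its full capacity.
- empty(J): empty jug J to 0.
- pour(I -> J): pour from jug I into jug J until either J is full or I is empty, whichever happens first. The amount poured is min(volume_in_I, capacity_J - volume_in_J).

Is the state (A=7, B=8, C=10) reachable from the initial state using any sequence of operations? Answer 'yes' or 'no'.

BFS from (A=0, B=9, C=0):
  1. fill(A) -> (A=7 B=9 C=0)
  2. pour(B -> C) -> (A=7 B=0 C=9)
  3. fill(B) -> (A=7 B=9 C=9)
  4. pour(B -> C) -> (A=7 B=8 C=10)
Target reached → yes.

Answer: yes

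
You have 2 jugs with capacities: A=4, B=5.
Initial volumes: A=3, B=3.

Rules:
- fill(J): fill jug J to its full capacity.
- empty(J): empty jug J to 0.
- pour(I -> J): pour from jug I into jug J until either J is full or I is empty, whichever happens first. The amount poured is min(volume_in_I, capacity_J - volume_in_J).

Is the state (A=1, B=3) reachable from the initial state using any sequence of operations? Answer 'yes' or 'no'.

Answer: no

Derivation:
BFS explored all 19 reachable states.
Reachable set includes: (0,0), (0,1), (0,2), (0,3), (0,4), (0,5), (1,0), (1,5), (2,0), (2,5), (3,0), (3,3) ...
Target (A=1, B=3) not in reachable set → no.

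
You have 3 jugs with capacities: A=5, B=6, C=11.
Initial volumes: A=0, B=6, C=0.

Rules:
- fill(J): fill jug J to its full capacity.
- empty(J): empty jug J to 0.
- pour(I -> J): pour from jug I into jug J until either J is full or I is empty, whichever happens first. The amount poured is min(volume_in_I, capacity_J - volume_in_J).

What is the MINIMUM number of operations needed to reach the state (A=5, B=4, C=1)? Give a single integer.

Answer: 8

Derivation:
BFS from (A=0, B=6, C=0). One shortest path:
  1. fill(A) -> (A=5 B=6 C=0)
  2. empty(B) -> (A=5 B=0 C=0)
  3. pour(A -> B) -> (A=0 B=5 C=0)
  4. fill(A) -> (A=5 B=5 C=0)
  5. pour(A -> B) -> (A=4 B=6 C=0)
  6. pour(B -> C) -> (A=4 B=0 C=6)
  7. pour(A -> B) -> (A=0 B=4 C=6)
  8. pour(C -> A) -> (A=5 B=4 C=1)
Reached target in 8 moves.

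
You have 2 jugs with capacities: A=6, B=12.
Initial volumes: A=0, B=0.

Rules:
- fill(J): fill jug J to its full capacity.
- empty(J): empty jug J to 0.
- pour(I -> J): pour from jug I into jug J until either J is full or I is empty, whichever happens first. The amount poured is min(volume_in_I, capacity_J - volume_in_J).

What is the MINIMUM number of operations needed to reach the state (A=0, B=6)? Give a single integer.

Answer: 2

Derivation:
BFS from (A=0, B=0). One shortest path:
  1. fill(A) -> (A=6 B=0)
  2. pour(A -> B) -> (A=0 B=6)
Reached target in 2 moves.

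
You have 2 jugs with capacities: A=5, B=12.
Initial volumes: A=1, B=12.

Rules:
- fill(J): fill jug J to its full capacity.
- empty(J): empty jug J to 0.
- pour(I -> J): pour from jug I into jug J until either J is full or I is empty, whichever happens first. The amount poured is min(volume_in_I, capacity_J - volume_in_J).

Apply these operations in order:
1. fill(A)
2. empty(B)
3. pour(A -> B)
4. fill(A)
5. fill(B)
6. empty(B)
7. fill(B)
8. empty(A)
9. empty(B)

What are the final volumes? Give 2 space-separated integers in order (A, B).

Step 1: fill(A) -> (A=5 B=12)
Step 2: empty(B) -> (A=5 B=0)
Step 3: pour(A -> B) -> (A=0 B=5)
Step 4: fill(A) -> (A=5 B=5)
Step 5: fill(B) -> (A=5 B=12)
Step 6: empty(B) -> (A=5 B=0)
Step 7: fill(B) -> (A=5 B=12)
Step 8: empty(A) -> (A=0 B=12)
Step 9: empty(B) -> (A=0 B=0)

Answer: 0 0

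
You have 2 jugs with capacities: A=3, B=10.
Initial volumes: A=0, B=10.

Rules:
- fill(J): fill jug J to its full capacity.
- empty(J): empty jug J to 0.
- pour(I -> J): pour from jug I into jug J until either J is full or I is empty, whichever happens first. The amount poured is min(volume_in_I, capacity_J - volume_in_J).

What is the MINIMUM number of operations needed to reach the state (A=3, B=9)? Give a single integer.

BFS from (A=0, B=10). One shortest path:
  1. fill(A) -> (A=3 B=10)
  2. empty(B) -> (A=3 B=0)
  3. pour(A -> B) -> (A=0 B=3)
  4. fill(A) -> (A=3 B=3)
  5. pour(A -> B) -> (A=0 B=6)
  6. fill(A) -> (A=3 B=6)
  7. pour(A -> B) -> (A=0 B=9)
  8. fill(A) -> (A=3 B=9)
Reached target in 8 moves.

Answer: 8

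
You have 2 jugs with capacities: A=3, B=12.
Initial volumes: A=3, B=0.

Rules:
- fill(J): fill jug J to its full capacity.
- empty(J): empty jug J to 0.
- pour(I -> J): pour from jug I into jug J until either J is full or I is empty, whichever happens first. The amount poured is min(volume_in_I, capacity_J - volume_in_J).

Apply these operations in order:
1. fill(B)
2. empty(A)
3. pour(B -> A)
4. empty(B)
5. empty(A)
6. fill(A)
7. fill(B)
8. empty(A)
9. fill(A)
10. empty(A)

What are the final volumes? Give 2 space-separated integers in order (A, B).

Answer: 0 12

Derivation:
Step 1: fill(B) -> (A=3 B=12)
Step 2: empty(A) -> (A=0 B=12)
Step 3: pour(B -> A) -> (A=3 B=9)
Step 4: empty(B) -> (A=3 B=0)
Step 5: empty(A) -> (A=0 B=0)
Step 6: fill(A) -> (A=3 B=0)
Step 7: fill(B) -> (A=3 B=12)
Step 8: empty(A) -> (A=0 B=12)
Step 9: fill(A) -> (A=3 B=12)
Step 10: empty(A) -> (A=0 B=12)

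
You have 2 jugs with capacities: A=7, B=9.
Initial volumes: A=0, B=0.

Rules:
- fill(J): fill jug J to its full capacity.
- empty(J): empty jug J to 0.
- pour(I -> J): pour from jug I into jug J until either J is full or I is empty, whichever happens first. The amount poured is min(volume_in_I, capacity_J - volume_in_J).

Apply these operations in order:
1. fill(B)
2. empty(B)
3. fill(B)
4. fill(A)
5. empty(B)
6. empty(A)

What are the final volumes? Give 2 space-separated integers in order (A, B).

Answer: 0 0

Derivation:
Step 1: fill(B) -> (A=0 B=9)
Step 2: empty(B) -> (A=0 B=0)
Step 3: fill(B) -> (A=0 B=9)
Step 4: fill(A) -> (A=7 B=9)
Step 5: empty(B) -> (A=7 B=0)
Step 6: empty(A) -> (A=0 B=0)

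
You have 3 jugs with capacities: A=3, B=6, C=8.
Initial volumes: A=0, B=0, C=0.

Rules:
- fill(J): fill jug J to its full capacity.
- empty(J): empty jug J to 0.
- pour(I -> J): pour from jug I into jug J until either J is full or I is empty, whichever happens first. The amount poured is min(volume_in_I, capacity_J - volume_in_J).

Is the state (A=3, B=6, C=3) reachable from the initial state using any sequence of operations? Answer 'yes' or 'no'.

BFS from (A=0, B=0, C=0):
  1. fill(A) -> (A=3 B=0 C=0)
  2. fill(B) -> (A=3 B=6 C=0)
  3. pour(A -> C) -> (A=0 B=6 C=3)
  4. fill(A) -> (A=3 B=6 C=3)
Target reached → yes.

Answer: yes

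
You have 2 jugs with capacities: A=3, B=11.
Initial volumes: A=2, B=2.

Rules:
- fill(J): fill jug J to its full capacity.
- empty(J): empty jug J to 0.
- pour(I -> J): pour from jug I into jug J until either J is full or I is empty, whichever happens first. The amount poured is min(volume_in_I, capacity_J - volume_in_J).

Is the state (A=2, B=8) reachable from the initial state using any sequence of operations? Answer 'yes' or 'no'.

BFS explored all 29 reachable states.
Reachable set includes: (0,0), (0,1), (0,2), (0,3), (0,4), (0,5), (0,6), (0,7), (0,8), (0,9), (0,10), (0,11) ...
Target (A=2, B=8) not in reachable set → no.

Answer: no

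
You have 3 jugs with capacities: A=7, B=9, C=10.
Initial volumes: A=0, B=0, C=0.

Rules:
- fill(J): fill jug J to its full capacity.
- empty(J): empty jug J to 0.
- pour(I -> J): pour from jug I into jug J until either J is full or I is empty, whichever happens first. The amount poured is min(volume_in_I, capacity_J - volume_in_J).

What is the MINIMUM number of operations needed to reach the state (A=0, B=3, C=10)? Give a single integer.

Answer: 5

Derivation:
BFS from (A=0, B=0, C=0). One shortest path:
  1. fill(C) -> (A=0 B=0 C=10)
  2. pour(C -> A) -> (A=7 B=0 C=3)
  3. empty(A) -> (A=0 B=0 C=3)
  4. pour(C -> B) -> (A=0 B=3 C=0)
  5. fill(C) -> (A=0 B=3 C=10)
Reached target in 5 moves.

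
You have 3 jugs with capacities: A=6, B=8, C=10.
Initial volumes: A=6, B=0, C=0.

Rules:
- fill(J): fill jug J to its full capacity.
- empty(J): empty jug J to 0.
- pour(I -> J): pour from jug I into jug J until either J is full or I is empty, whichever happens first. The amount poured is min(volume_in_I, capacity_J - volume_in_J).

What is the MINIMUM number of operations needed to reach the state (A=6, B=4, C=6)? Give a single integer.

Answer: 6

Derivation:
BFS from (A=6, B=0, C=0). One shortest path:
  1. empty(A) -> (A=0 B=0 C=0)
  2. fill(C) -> (A=0 B=0 C=10)
  3. pour(C -> A) -> (A=6 B=0 C=4)
  4. pour(C -> B) -> (A=6 B=4 C=0)
  5. pour(A -> C) -> (A=0 B=4 C=6)
  6. fill(A) -> (A=6 B=4 C=6)
Reached target in 6 moves.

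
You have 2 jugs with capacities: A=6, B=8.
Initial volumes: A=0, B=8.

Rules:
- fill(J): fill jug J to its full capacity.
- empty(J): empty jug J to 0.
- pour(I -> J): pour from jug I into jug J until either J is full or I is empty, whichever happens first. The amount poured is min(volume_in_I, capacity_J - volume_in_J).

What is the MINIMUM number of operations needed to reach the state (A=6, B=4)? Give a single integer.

Answer: 5

Derivation:
BFS from (A=0, B=8). One shortest path:
  1. pour(B -> A) -> (A=6 B=2)
  2. empty(A) -> (A=0 B=2)
  3. pour(B -> A) -> (A=2 B=0)
  4. fill(B) -> (A=2 B=8)
  5. pour(B -> A) -> (A=6 B=4)
Reached target in 5 moves.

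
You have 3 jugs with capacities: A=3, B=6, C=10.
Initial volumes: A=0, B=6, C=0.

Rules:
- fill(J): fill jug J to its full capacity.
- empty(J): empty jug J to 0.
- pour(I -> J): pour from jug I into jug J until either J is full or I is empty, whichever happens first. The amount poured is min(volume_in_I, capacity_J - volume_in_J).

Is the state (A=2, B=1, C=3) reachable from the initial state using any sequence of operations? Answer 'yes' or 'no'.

Answer: no

Derivation:
BFS explored all 218 reachable states.
Reachable set includes: (0,0,0), (0,0,1), (0,0,2), (0,0,3), (0,0,4), (0,0,5), (0,0,6), (0,0,7), (0,0,8), (0,0,9), (0,0,10), (0,1,0) ...
Target (A=2, B=1, C=3) not in reachable set → no.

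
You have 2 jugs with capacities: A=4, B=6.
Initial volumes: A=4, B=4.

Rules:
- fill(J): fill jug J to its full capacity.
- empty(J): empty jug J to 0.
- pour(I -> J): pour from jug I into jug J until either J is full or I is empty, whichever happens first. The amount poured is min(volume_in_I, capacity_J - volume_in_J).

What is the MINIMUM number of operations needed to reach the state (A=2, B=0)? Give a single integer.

BFS from (A=4, B=4). One shortest path:
  1. pour(A -> B) -> (A=2 B=6)
  2. empty(B) -> (A=2 B=0)
Reached target in 2 moves.

Answer: 2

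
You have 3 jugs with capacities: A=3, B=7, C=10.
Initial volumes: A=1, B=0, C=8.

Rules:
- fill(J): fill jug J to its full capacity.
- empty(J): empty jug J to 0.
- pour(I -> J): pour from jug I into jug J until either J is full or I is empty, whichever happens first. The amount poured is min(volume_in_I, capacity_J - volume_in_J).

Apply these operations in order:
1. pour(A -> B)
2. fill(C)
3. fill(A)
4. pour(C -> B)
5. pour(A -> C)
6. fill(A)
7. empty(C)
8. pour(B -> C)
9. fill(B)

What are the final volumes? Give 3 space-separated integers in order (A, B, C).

Step 1: pour(A -> B) -> (A=0 B=1 C=8)
Step 2: fill(C) -> (A=0 B=1 C=10)
Step 3: fill(A) -> (A=3 B=1 C=10)
Step 4: pour(C -> B) -> (A=3 B=7 C=4)
Step 5: pour(A -> C) -> (A=0 B=7 C=7)
Step 6: fill(A) -> (A=3 B=7 C=7)
Step 7: empty(C) -> (A=3 B=7 C=0)
Step 8: pour(B -> C) -> (A=3 B=0 C=7)
Step 9: fill(B) -> (A=3 B=7 C=7)

Answer: 3 7 7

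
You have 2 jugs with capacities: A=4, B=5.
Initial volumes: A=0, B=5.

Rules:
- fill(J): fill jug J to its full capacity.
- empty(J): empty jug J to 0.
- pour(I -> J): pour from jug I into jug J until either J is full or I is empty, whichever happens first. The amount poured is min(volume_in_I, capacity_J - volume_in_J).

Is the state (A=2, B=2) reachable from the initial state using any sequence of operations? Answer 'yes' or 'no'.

BFS explored all 18 reachable states.
Reachable set includes: (0,0), (0,1), (0,2), (0,3), (0,4), (0,5), (1,0), (1,5), (2,0), (2,5), (3,0), (3,5) ...
Target (A=2, B=2) not in reachable set → no.

Answer: no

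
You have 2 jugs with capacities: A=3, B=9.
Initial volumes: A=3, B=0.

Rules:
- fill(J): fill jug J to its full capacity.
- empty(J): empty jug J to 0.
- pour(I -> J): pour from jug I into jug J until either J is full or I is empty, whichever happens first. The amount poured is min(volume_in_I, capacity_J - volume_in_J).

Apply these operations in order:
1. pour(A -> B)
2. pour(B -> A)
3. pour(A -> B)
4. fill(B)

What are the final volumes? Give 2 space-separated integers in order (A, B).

Step 1: pour(A -> B) -> (A=0 B=3)
Step 2: pour(B -> A) -> (A=3 B=0)
Step 3: pour(A -> B) -> (A=0 B=3)
Step 4: fill(B) -> (A=0 B=9)

Answer: 0 9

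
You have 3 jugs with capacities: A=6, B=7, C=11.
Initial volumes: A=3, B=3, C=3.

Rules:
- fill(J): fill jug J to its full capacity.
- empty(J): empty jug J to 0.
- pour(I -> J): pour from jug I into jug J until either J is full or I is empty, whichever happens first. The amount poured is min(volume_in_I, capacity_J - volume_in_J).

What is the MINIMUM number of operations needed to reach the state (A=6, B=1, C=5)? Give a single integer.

Answer: 4

Derivation:
BFS from (A=3, B=3, C=3). One shortest path:
  1. fill(A) -> (A=6 B=3 C=3)
  2. pour(A -> B) -> (A=2 B=7 C=3)
  3. pour(A -> C) -> (A=0 B=7 C=5)
  4. pour(B -> A) -> (A=6 B=1 C=5)
Reached target in 4 moves.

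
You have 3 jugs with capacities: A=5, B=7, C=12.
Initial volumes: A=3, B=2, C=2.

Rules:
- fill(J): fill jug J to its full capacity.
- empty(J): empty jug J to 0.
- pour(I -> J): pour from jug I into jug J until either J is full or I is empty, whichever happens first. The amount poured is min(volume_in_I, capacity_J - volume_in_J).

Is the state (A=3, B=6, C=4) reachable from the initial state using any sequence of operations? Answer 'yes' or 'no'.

BFS explored all 361 reachable states.
Reachable set includes: (0,0,0), (0,0,1), (0,0,2), (0,0,3), (0,0,4), (0,0,5), (0,0,6), (0,0,7), (0,0,8), (0,0,9), (0,0,10), (0,0,11) ...
Target (A=3, B=6, C=4) not in reachable set → no.

Answer: no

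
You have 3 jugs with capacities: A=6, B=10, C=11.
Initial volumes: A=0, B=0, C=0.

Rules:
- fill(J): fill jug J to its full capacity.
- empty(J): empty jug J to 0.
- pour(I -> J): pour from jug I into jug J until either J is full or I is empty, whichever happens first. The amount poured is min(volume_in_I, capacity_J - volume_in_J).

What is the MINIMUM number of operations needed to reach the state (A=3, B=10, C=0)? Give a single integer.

Answer: 8

Derivation:
BFS from (A=0, B=0, C=0). One shortest path:
  1. fill(A) -> (A=6 B=0 C=0)
  2. fill(C) -> (A=6 B=0 C=11)
  3. pour(A -> B) -> (A=0 B=6 C=11)
  4. fill(A) -> (A=6 B=6 C=11)
  5. pour(A -> B) -> (A=2 B=10 C=11)
  6. empty(B) -> (A=2 B=0 C=11)
  7. pour(C -> B) -> (A=2 B=10 C=1)
  8. pour(C -> A) -> (A=3 B=10 C=0)
Reached target in 8 moves.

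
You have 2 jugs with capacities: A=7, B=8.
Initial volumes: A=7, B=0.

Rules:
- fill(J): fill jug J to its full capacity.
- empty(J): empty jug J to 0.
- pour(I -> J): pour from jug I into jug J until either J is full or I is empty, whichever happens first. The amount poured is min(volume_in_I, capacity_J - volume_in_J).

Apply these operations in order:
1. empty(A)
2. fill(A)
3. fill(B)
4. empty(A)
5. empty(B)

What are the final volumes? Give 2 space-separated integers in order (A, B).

Step 1: empty(A) -> (A=0 B=0)
Step 2: fill(A) -> (A=7 B=0)
Step 3: fill(B) -> (A=7 B=8)
Step 4: empty(A) -> (A=0 B=8)
Step 5: empty(B) -> (A=0 B=0)

Answer: 0 0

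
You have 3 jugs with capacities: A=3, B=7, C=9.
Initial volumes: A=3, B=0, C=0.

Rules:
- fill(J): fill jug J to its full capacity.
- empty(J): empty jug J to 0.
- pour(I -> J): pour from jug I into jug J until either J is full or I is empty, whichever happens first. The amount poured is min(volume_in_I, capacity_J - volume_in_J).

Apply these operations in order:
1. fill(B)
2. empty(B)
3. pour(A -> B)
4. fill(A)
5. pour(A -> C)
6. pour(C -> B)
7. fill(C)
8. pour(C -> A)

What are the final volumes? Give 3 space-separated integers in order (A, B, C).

Answer: 3 6 6

Derivation:
Step 1: fill(B) -> (A=3 B=7 C=0)
Step 2: empty(B) -> (A=3 B=0 C=0)
Step 3: pour(A -> B) -> (A=0 B=3 C=0)
Step 4: fill(A) -> (A=3 B=3 C=0)
Step 5: pour(A -> C) -> (A=0 B=3 C=3)
Step 6: pour(C -> B) -> (A=0 B=6 C=0)
Step 7: fill(C) -> (A=0 B=6 C=9)
Step 8: pour(C -> A) -> (A=3 B=6 C=6)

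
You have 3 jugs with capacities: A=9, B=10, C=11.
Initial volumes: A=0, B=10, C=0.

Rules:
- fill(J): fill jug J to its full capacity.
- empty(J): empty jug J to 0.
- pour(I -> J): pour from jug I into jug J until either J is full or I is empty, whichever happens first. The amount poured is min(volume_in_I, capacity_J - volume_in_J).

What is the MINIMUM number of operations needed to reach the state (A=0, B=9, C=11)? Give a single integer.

Answer: 3

Derivation:
BFS from (A=0, B=10, C=0). One shortest path:
  1. pour(B -> C) -> (A=0 B=0 C=10)
  2. fill(B) -> (A=0 B=10 C=10)
  3. pour(B -> C) -> (A=0 B=9 C=11)
Reached target in 3 moves.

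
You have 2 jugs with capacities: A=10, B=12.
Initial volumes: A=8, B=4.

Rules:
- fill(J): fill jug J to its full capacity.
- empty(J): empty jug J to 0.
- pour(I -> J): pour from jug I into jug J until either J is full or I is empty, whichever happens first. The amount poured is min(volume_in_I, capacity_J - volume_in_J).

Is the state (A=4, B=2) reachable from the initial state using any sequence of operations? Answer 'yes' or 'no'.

Answer: no

Derivation:
BFS explored all 23 reachable states.
Reachable set includes: (0,0), (0,2), (0,4), (0,6), (0,8), (0,10), (0,12), (2,0), (2,12), (4,0), (4,12), (6,0) ...
Target (A=4, B=2) not in reachable set → no.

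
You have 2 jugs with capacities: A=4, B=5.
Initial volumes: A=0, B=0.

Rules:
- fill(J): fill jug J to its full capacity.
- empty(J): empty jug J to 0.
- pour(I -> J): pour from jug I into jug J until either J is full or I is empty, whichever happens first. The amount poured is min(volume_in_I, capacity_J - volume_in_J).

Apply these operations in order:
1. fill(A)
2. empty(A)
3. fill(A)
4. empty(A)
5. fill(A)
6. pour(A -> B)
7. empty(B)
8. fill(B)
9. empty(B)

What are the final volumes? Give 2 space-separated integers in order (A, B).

Answer: 0 0

Derivation:
Step 1: fill(A) -> (A=4 B=0)
Step 2: empty(A) -> (A=0 B=0)
Step 3: fill(A) -> (A=4 B=0)
Step 4: empty(A) -> (A=0 B=0)
Step 5: fill(A) -> (A=4 B=0)
Step 6: pour(A -> B) -> (A=0 B=4)
Step 7: empty(B) -> (A=0 B=0)
Step 8: fill(B) -> (A=0 B=5)
Step 9: empty(B) -> (A=0 B=0)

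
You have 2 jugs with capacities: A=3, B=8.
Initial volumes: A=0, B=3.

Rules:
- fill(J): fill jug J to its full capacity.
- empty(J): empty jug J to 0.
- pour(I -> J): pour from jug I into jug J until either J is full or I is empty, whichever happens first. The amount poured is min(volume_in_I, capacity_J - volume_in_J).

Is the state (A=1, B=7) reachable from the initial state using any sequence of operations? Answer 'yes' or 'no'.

BFS explored all 22 reachable states.
Reachable set includes: (0,0), (0,1), (0,2), (0,3), (0,4), (0,5), (0,6), (0,7), (0,8), (1,0), (1,8), (2,0) ...
Target (A=1, B=7) not in reachable set → no.

Answer: no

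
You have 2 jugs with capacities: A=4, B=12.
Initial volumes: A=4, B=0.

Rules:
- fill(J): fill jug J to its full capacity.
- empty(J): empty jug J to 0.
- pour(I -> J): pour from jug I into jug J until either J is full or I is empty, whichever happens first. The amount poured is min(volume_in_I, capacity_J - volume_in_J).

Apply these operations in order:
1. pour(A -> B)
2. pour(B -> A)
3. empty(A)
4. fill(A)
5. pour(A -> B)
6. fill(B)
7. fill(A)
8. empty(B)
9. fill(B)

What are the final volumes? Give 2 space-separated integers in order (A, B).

Step 1: pour(A -> B) -> (A=0 B=4)
Step 2: pour(B -> A) -> (A=4 B=0)
Step 3: empty(A) -> (A=0 B=0)
Step 4: fill(A) -> (A=4 B=0)
Step 5: pour(A -> B) -> (A=0 B=4)
Step 6: fill(B) -> (A=0 B=12)
Step 7: fill(A) -> (A=4 B=12)
Step 8: empty(B) -> (A=4 B=0)
Step 9: fill(B) -> (A=4 B=12)

Answer: 4 12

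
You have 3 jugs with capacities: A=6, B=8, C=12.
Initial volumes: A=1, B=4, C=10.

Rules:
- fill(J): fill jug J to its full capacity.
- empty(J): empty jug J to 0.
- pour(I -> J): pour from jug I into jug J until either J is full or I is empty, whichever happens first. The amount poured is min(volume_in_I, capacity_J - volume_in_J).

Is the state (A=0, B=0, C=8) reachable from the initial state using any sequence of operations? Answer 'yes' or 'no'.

BFS from (A=1, B=4, C=10):
  1. empty(A) -> (A=0 B=4 C=10)
  2. fill(B) -> (A=0 B=8 C=10)
  3. empty(C) -> (A=0 B=8 C=0)
  4. pour(B -> C) -> (A=0 B=0 C=8)
Target reached → yes.

Answer: yes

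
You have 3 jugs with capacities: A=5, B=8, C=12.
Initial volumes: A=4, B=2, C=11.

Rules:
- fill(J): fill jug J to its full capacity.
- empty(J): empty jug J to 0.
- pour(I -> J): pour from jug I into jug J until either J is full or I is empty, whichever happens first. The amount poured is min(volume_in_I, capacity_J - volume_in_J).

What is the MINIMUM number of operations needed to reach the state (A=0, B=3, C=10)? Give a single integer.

Answer: 4

Derivation:
BFS from (A=4, B=2, C=11). One shortest path:
  1. empty(A) -> (A=0 B=2 C=11)
  2. pour(C -> B) -> (A=0 B=8 C=5)
  3. pour(B -> A) -> (A=5 B=3 C=5)
  4. pour(A -> C) -> (A=0 B=3 C=10)
Reached target in 4 moves.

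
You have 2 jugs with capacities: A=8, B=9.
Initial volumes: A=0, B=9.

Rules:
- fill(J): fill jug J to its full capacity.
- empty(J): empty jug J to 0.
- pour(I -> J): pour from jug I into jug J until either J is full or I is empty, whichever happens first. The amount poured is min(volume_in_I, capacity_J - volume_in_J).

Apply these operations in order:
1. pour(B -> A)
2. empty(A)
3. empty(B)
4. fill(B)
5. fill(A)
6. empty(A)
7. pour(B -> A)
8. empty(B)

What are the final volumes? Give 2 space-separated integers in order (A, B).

Answer: 8 0

Derivation:
Step 1: pour(B -> A) -> (A=8 B=1)
Step 2: empty(A) -> (A=0 B=1)
Step 3: empty(B) -> (A=0 B=0)
Step 4: fill(B) -> (A=0 B=9)
Step 5: fill(A) -> (A=8 B=9)
Step 6: empty(A) -> (A=0 B=9)
Step 7: pour(B -> A) -> (A=8 B=1)
Step 8: empty(B) -> (A=8 B=0)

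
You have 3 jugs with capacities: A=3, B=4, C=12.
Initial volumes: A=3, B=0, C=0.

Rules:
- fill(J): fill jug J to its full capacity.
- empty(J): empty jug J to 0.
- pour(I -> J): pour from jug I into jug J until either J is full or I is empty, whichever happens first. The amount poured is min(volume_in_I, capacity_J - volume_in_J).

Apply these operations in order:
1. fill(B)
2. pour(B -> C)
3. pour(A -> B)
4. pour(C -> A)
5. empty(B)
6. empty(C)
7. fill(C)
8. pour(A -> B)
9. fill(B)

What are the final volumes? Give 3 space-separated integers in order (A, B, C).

Step 1: fill(B) -> (A=3 B=4 C=0)
Step 2: pour(B -> C) -> (A=3 B=0 C=4)
Step 3: pour(A -> B) -> (A=0 B=3 C=4)
Step 4: pour(C -> A) -> (A=3 B=3 C=1)
Step 5: empty(B) -> (A=3 B=0 C=1)
Step 6: empty(C) -> (A=3 B=0 C=0)
Step 7: fill(C) -> (A=3 B=0 C=12)
Step 8: pour(A -> B) -> (A=0 B=3 C=12)
Step 9: fill(B) -> (A=0 B=4 C=12)

Answer: 0 4 12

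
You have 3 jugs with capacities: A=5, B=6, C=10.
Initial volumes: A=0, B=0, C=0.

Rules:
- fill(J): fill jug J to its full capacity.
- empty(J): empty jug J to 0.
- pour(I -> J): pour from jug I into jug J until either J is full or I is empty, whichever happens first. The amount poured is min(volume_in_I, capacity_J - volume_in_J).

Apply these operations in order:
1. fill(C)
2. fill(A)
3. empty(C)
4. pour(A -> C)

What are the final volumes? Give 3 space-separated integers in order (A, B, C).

Step 1: fill(C) -> (A=0 B=0 C=10)
Step 2: fill(A) -> (A=5 B=0 C=10)
Step 3: empty(C) -> (A=5 B=0 C=0)
Step 4: pour(A -> C) -> (A=0 B=0 C=5)

Answer: 0 0 5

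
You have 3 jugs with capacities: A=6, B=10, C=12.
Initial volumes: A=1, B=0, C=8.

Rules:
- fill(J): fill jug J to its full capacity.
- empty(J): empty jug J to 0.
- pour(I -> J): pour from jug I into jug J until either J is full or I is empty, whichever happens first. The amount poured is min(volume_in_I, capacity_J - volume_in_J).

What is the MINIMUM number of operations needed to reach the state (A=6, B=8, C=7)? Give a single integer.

BFS from (A=1, B=0, C=8). One shortest path:
  1. pour(C -> B) -> (A=1 B=8 C=0)
  2. fill(C) -> (A=1 B=8 C=12)
  3. pour(C -> A) -> (A=6 B=8 C=7)
Reached target in 3 moves.

Answer: 3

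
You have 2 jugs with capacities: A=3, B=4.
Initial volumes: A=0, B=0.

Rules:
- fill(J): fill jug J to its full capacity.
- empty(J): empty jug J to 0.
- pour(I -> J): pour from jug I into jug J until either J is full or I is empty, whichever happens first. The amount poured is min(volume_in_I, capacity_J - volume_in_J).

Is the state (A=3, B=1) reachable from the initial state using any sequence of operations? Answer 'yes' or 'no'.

BFS from (A=0, B=0):
  1. fill(B) -> (A=0 B=4)
  2. pour(B -> A) -> (A=3 B=1)
Target reached → yes.

Answer: yes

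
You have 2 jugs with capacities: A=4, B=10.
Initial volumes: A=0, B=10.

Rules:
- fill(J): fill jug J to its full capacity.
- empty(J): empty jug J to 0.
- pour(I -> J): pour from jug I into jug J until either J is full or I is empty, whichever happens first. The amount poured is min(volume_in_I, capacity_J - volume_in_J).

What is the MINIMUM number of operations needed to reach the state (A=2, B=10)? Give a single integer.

Answer: 6

Derivation:
BFS from (A=0, B=10). One shortest path:
  1. pour(B -> A) -> (A=4 B=6)
  2. empty(A) -> (A=0 B=6)
  3. pour(B -> A) -> (A=4 B=2)
  4. empty(A) -> (A=0 B=2)
  5. pour(B -> A) -> (A=2 B=0)
  6. fill(B) -> (A=2 B=10)
Reached target in 6 moves.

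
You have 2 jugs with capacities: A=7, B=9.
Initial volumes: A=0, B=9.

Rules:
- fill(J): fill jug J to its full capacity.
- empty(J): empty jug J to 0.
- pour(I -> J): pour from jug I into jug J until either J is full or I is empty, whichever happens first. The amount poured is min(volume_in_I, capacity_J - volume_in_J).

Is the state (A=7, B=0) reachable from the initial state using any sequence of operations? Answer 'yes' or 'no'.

BFS from (A=0, B=9):
  1. fill(A) -> (A=7 B=9)
  2. empty(B) -> (A=7 B=0)
Target reached → yes.

Answer: yes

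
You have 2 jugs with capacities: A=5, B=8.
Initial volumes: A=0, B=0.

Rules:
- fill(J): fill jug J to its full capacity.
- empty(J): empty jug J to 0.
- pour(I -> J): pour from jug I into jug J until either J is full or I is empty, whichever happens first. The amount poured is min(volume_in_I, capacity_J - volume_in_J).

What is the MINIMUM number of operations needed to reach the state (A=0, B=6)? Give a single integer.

Answer: 7

Derivation:
BFS from (A=0, B=0). One shortest path:
  1. fill(B) -> (A=0 B=8)
  2. pour(B -> A) -> (A=5 B=3)
  3. empty(A) -> (A=0 B=3)
  4. pour(B -> A) -> (A=3 B=0)
  5. fill(B) -> (A=3 B=8)
  6. pour(B -> A) -> (A=5 B=6)
  7. empty(A) -> (A=0 B=6)
Reached target in 7 moves.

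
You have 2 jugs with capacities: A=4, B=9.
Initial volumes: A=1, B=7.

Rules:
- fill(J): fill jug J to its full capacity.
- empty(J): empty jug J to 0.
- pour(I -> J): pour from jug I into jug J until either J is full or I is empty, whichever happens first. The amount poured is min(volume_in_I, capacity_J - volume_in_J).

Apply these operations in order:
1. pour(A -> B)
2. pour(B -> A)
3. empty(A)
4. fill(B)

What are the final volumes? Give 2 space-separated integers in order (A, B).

Answer: 0 9

Derivation:
Step 1: pour(A -> B) -> (A=0 B=8)
Step 2: pour(B -> A) -> (A=4 B=4)
Step 3: empty(A) -> (A=0 B=4)
Step 4: fill(B) -> (A=0 B=9)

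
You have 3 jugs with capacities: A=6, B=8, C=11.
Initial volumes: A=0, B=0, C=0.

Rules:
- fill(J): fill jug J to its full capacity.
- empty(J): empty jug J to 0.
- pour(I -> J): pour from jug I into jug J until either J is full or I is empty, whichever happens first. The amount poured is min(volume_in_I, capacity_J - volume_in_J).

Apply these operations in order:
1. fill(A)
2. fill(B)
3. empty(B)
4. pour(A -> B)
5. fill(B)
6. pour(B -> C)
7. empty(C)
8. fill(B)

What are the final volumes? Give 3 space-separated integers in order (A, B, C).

Answer: 0 8 0

Derivation:
Step 1: fill(A) -> (A=6 B=0 C=0)
Step 2: fill(B) -> (A=6 B=8 C=0)
Step 3: empty(B) -> (A=6 B=0 C=0)
Step 4: pour(A -> B) -> (A=0 B=6 C=0)
Step 5: fill(B) -> (A=0 B=8 C=0)
Step 6: pour(B -> C) -> (A=0 B=0 C=8)
Step 7: empty(C) -> (A=0 B=0 C=0)
Step 8: fill(B) -> (A=0 B=8 C=0)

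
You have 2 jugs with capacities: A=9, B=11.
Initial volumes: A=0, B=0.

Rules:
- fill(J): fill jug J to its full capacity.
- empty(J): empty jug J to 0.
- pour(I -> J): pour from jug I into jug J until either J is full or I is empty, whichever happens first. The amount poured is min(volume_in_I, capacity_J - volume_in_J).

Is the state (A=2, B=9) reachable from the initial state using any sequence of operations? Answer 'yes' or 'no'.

Answer: no

Derivation:
BFS explored all 40 reachable states.
Reachable set includes: (0,0), (0,1), (0,2), (0,3), (0,4), (0,5), (0,6), (0,7), (0,8), (0,9), (0,10), (0,11) ...
Target (A=2, B=9) not in reachable set → no.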